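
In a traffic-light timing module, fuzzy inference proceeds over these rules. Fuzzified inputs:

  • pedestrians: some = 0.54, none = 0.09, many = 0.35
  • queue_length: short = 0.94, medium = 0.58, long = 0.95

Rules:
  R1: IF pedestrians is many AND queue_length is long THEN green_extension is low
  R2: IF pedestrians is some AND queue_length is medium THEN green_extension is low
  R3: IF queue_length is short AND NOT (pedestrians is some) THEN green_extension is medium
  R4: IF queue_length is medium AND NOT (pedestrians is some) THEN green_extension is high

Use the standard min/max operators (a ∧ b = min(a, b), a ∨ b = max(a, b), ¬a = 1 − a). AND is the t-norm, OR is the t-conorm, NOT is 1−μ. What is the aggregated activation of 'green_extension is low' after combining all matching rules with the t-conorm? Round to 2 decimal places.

0.54

R1: many=0.35, long=0.95; AND[min(a, b)] → w = 0.35
R2: some=0.54, medium=0.58; AND[min(a, b)] → w = 0.54
R3: short=0.94, ¬some=1−0.54=0.46; AND[min(a, b)] → w = 0.46
R4: medium=0.58, ¬some=1−0.54=0.46; AND[min(a, b)] → w = 0.46
Rules with consequent 'low': {R1, R2} → strengths 0.35, 0.54
Aggregate via t-conorm [max(a, b)]: 0.54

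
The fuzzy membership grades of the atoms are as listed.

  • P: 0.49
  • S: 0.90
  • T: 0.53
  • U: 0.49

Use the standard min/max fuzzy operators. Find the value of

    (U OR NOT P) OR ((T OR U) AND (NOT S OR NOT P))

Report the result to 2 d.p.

NOT P = 1 − 0.49 = 0.51
U OR NOT P = max(a, b) on (0.49, 0.51) = 0.51
T OR U = max(a, b) on (0.53, 0.49) = 0.53
NOT S = 1 − 0.90 = 0.10
NOT P = 1 − 0.49 = 0.51
NOT S OR NOT P = max(a, b) on (0.10, 0.51) = 0.51
(T OR U) AND (NOT S OR NOT P) = min(a, b) on (0.53, 0.51) = 0.51
(U OR NOT P) OR ((T OR U) AND (NOT S OR NOT P)) = max(a, b) on (0.51, 0.51) = 0.51

0.51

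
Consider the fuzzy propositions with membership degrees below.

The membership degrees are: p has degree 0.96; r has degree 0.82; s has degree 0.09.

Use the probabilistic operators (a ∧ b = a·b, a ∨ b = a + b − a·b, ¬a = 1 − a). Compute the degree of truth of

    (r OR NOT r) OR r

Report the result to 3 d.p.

NOT r = 1 − 0.8200 = 0.1800
r OR NOT r = a + b − a·b on (0.8200, 0.1800) = 0.8524
(r OR NOT r) OR r = a + b − a·b on (0.8524, 0.8200) = 0.9734

0.973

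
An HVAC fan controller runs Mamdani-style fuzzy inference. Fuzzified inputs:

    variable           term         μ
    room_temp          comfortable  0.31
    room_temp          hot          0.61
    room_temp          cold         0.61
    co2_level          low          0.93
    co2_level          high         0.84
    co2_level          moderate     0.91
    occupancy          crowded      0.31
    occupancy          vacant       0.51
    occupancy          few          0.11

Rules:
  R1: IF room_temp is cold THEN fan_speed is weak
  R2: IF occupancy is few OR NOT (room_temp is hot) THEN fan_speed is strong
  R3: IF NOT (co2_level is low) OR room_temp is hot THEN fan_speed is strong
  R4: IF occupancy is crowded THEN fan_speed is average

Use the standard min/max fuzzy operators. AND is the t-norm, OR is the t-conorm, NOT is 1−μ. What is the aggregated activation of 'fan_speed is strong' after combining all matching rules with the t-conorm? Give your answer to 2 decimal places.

0.61

R1: cold=0.61 → w = 0.61
R2: few=0.11, ¬hot=1−0.61=0.39; OR[max(a, b)] → w = 0.39
R3: ¬low=1−0.93=0.07, hot=0.61; OR[max(a, b)] → w = 0.61
R4: crowded=0.31 → w = 0.31
Rules with consequent 'strong': {R2, R3} → strengths 0.39, 0.61
Aggregate via t-conorm [max(a, b)]: 0.61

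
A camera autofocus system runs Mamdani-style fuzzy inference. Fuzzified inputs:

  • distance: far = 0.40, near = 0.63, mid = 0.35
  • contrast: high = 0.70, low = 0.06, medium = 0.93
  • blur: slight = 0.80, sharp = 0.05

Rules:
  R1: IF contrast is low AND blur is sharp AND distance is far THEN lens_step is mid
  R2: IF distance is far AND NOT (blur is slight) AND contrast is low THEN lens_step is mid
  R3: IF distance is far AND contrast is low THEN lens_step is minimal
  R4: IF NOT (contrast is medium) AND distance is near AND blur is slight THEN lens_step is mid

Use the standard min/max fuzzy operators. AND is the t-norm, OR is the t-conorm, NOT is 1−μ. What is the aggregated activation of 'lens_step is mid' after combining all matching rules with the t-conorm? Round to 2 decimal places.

R1: low=0.06, sharp=0.05, far=0.40; AND[min(a, b)] → w = 0.05
R2: far=0.40, ¬slight=1−0.80=0.20, low=0.06; AND[min(a, b)] → w = 0.06
R3: far=0.40, low=0.06; AND[min(a, b)] → w = 0.06
R4: ¬medium=1−0.93=0.07, near=0.63, slight=0.80; AND[min(a, b)] → w = 0.07
Rules with consequent 'mid': {R1, R2, R4} → strengths 0.05, 0.06, 0.07
Aggregate via t-conorm [max(a, b)]: 0.07

0.07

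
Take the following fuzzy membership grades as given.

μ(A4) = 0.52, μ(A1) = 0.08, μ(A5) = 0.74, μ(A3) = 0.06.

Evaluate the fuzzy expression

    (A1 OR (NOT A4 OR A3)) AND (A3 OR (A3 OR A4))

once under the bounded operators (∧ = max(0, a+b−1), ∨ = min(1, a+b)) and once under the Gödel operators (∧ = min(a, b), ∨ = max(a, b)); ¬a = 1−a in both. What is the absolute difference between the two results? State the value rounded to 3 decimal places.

0.220

Under bounded:
  NOT A4 = 1 − 0.52 = 0.48
  NOT A4 OR A3 = min(1, a+b) on (0.48, 0.06) = 0.54
  A1 OR (NOT A4 OR A3) = min(1, a+b) on (0.08, 0.54) = 0.62
  A3 OR A4 = min(1, a+b) on (0.06, 0.52) = 0.58
  A3 OR (A3 OR A4) = min(1, a+b) on (0.06, 0.58) = 0.64
  (A1 OR (NOT A4 OR A3)) AND (A3 OR (A3 OR A4)) = max(0, a+b−1) on (0.62, 0.64) = 0.26
  → value = 0.2600
Under Gödel:
  NOT A4 = 1 − 0.52 = 0.48
  NOT A4 OR A3 = max(a, b) on (0.48, 0.06) = 0.48
  A1 OR (NOT A4 OR A3) = max(a, b) on (0.08, 0.48) = 0.48
  A3 OR A4 = max(a, b) on (0.06, 0.52) = 0.52
  A3 OR (A3 OR A4) = max(a, b) on (0.06, 0.52) = 0.52
  (A1 OR (NOT A4 OR A3)) AND (A3 OR (A3 OR A4)) = min(a, b) on (0.48, 0.52) = 0.48
  → value = 0.4800
|0.2600 − 0.4800| = 0.220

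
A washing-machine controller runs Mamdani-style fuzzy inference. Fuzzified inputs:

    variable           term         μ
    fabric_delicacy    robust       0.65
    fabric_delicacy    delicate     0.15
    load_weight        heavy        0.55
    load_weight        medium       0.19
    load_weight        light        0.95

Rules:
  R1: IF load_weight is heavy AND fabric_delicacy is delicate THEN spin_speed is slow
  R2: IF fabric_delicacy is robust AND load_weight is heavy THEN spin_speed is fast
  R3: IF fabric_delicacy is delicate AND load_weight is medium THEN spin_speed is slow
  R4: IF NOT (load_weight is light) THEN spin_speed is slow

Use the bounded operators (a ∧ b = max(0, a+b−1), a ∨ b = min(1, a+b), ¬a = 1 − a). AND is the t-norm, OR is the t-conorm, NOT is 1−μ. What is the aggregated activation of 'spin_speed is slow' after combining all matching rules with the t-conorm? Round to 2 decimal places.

0.05

R1: heavy=0.55, delicate=0.15; AND[max(0, a+b−1)] → w = 0.00
R2: robust=0.65, heavy=0.55; AND[max(0, a+b−1)] → w = 0.20
R3: delicate=0.15, medium=0.19; AND[max(0, a+b−1)] → w = 0.00
R4: ¬light=1−0.95=0.05 → w = 0.05
Rules with consequent 'slow': {R1, R3, R4} → strengths 0.00, 0.00, 0.05
Aggregate via t-conorm [min(1, a+b)]: 0.05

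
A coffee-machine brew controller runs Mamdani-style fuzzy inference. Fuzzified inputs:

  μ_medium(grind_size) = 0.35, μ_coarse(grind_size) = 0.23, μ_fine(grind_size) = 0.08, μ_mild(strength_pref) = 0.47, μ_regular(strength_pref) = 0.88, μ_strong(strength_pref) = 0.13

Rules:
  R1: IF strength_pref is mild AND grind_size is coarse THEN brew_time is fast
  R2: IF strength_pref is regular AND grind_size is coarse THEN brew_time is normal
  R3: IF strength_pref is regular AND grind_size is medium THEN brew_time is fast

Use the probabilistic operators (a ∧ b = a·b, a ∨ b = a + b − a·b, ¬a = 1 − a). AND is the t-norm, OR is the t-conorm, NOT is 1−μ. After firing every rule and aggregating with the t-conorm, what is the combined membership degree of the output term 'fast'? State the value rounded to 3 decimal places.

R1: mild=0.47, coarse=0.23; AND[a·b] → w = 0.1081
R2: regular=0.88, coarse=0.23; AND[a·b] → w = 0.2024
R3: regular=0.88, medium=0.35; AND[a·b] → w = 0.3080
Rules with consequent 'fast': {R1, R3} → strengths 0.1081, 0.3080
Aggregate via t-conorm [a + b − a·b]: 0.3828

0.383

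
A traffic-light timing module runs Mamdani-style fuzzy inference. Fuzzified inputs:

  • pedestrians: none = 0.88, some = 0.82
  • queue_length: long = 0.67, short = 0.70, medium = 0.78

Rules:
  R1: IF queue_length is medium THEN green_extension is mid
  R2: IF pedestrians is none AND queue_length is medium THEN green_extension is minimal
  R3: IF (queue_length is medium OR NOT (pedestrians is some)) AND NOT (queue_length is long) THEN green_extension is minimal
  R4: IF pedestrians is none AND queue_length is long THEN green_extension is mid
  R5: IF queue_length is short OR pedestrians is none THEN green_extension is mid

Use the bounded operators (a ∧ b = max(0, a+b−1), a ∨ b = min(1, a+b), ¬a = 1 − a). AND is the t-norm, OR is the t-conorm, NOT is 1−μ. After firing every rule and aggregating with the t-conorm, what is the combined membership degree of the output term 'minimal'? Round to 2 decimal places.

R1: medium=0.78 → w = 0.78
R2: none=0.88, medium=0.78; AND[max(0, a+b−1)] → w = 0.66
R3: (medium=0.78 OR ¬some=1−0.82=0.18) = 0.96; AND[max(0, a+b−1)] with ¬long=1−0.67=0.33 → w = 0.29
R4: none=0.88, long=0.67; AND[max(0, a+b−1)] → w = 0.55
R5: short=0.70, none=0.88; OR[min(1, a+b)] → w = 1.00
Rules with consequent 'minimal': {R2, R3} → strengths 0.66, 0.29
Aggregate via t-conorm [min(1, a+b)]: 0.95

0.95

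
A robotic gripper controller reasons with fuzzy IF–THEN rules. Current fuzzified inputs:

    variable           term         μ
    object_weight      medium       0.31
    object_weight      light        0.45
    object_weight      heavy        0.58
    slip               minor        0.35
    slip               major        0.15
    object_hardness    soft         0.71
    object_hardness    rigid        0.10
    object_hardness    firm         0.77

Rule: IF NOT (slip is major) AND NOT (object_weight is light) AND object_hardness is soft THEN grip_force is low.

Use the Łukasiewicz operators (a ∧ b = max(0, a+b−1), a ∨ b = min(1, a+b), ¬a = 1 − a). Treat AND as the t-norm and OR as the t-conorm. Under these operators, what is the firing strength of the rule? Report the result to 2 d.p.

0.11

firing strength: ¬major=1−0.15=0.85, ¬light=1−0.45=0.55, soft=0.71; AND[max(0, a+b−1)] → w = 0.11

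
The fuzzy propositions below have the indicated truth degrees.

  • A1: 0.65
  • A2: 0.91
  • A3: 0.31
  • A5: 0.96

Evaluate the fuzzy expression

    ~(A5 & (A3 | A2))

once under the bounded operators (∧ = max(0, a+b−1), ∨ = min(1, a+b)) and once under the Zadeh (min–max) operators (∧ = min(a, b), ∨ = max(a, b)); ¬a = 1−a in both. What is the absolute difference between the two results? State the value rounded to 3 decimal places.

Under bounded:
  A3 | A2 = min(1, a+b) on (0.31, 0.91) = 1.00
  A5 & (A3 | A2) = max(0, a+b−1) on (0.96, 1.00) = 0.96
  ~(A5 & (A3 | A2)) = 1 − 0.96 = 0.04
  → value = 0.0400
Under Zadeh (min–max):
  A3 | A2 = max(a, b) on (0.31, 0.91) = 0.91
  A5 & (A3 | A2) = min(a, b) on (0.96, 0.91) = 0.91
  ~(A5 & (A3 | A2)) = 1 − 0.91 = 0.09
  → value = 0.0900
|0.0400 − 0.0900| = 0.050

0.050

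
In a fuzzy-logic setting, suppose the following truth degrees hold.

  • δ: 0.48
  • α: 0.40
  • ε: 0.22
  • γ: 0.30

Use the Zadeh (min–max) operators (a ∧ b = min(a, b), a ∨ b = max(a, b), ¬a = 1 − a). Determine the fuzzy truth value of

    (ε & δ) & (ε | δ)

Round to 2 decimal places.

ε & δ = min(a, b) on (0.22, 0.48) = 0.22
ε | δ = max(a, b) on (0.22, 0.48) = 0.48
(ε & δ) & (ε | δ) = min(a, b) on (0.22, 0.48) = 0.22

0.22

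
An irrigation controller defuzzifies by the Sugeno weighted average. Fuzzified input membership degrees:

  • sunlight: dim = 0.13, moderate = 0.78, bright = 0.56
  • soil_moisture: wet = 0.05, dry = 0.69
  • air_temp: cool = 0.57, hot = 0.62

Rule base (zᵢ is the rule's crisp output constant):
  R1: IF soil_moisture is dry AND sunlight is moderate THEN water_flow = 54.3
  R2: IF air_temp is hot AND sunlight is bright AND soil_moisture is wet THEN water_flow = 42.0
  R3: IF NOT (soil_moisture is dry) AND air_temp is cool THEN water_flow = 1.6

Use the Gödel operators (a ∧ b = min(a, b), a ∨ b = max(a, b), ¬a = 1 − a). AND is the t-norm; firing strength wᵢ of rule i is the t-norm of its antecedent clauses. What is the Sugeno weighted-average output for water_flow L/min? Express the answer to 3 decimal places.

R1 (z=54.3): dry=0.69, moderate=0.78; AND[min(a, b)] → w = 0.69
R2 (z=42.0): hot=0.62, bright=0.56, wet=0.05; AND[min(a, b)] → w = 0.05
R3 (z=1.6): ¬dry=1−0.69=0.31, cool=0.57; AND[min(a, b)] → w = 0.31
Weighted average = (0.69·54.3 + 0.05·42.0 + 0.31·1.6) / (0.69 + 0.05 + 0.31)
  = 40.0630 / 1.0500 = 38.155

38.155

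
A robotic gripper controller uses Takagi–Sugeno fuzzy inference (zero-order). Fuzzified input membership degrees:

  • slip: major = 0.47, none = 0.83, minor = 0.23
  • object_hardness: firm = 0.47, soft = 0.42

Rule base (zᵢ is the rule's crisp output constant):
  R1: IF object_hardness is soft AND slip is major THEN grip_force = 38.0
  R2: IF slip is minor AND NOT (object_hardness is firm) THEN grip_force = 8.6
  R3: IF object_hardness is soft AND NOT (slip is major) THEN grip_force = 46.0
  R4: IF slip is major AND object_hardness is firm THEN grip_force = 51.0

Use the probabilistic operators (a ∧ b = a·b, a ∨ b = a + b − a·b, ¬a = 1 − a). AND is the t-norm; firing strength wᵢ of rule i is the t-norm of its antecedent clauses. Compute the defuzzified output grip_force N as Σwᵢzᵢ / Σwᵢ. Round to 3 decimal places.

R1 (z=38.0): soft=0.42, major=0.47; AND[a·b] → w = 0.1974
R2 (z=8.6): minor=0.23, ¬firm=1−0.47=0.53; AND[a·b] → w = 0.1219
R3 (z=46.0): soft=0.42, ¬major=1−0.47=0.53; AND[a·b] → w = 0.2226
R4 (z=51.0): major=0.47, firm=0.47; AND[a·b] → w = 0.2209
Weighted average = (0.1974·38.0 + 0.1219·8.6 + 0.2226·46.0 + 0.2209·51.0) / (0.1974 + 0.1219 + 0.2226 + 0.2209)
  = 30.0550 / 0.7628 = 39.401

39.401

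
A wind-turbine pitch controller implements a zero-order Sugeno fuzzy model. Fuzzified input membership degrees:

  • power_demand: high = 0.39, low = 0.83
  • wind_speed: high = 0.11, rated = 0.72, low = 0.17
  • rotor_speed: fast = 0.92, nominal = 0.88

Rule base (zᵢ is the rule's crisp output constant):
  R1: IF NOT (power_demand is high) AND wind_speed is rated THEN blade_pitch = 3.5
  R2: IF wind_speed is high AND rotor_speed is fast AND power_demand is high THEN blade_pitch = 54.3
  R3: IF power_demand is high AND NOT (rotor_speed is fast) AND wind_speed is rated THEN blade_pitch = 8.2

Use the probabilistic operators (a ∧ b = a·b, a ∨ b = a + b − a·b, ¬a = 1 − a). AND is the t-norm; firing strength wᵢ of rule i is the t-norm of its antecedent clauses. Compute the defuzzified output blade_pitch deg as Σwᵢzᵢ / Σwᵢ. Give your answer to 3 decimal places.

7.712

R1 (z=3.5): ¬high=1−0.39=0.61, rated=0.72; AND[a·b] → w = 0.4392
R2 (z=54.3): high=0.11, fast=0.92, high=0.39; AND[a·b] → w = 0.0395
R3 (z=8.2): high=0.39, ¬fast=1−0.92=0.08, rated=0.72; AND[a·b] → w = 0.0225
Weighted average = (0.4392·3.5 + 0.0395·54.3 + 0.0225·8.2) / (0.4392 + 0.0395 + 0.0225)
  = 3.8645 / 0.5011 = 7.712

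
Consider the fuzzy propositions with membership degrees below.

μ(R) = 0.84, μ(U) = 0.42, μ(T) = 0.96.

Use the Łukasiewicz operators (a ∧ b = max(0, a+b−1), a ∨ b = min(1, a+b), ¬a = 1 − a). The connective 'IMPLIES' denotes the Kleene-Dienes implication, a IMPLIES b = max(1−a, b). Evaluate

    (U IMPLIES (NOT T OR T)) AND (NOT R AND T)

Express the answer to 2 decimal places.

NOT T = 1 − 0.96 = 0.04
NOT T OR T = min(1, a+b) on (0.04, 0.96) = 1.00
U IMPLIES (NOT T OR T)  [Kleene-Dienes: max(1−a, b)] with a=0.42, b=1.00 → 1.00
NOT R = 1 − 0.84 = 0.16
NOT R AND T = max(0, a+b−1) on (0.16, 0.96) = 0.12
(U IMPLIES (NOT T OR T)) AND (NOT R AND T) = max(0, a+b−1) on (1.00, 0.12) = 0.12

0.12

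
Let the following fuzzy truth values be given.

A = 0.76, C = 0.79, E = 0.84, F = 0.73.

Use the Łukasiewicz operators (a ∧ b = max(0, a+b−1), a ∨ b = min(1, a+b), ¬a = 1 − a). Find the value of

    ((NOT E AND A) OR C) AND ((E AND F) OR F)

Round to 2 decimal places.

0.79

NOT E = 1 − 0.84 = 0.16
NOT E AND A = max(0, a+b−1) on (0.16, 0.76) = 0.00
(NOT E AND A) OR C = min(1, a+b) on (0.00, 0.79) = 0.79
E AND F = max(0, a+b−1) on (0.84, 0.73) = 0.57
(E AND F) OR F = min(1, a+b) on (0.57, 0.73) = 1.00
((NOT E AND A) OR C) AND ((E AND F) OR F) = max(0, a+b−1) on (0.79, 1.00) = 0.79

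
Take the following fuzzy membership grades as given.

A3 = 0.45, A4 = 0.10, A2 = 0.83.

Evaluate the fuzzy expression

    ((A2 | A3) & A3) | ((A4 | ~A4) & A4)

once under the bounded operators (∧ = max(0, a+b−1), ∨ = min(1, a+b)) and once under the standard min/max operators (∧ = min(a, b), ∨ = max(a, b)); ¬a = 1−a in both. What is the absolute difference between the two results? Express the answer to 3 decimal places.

0.100

Under bounded:
  A2 | A3 = min(1, a+b) on (0.83, 0.45) = 1.00
  (A2 | A3) & A3 = max(0, a+b−1) on (1.00, 0.45) = 0.45
  ~A4 = 1 − 0.10 = 0.90
  A4 | ~A4 = min(1, a+b) on (0.10, 0.90) = 1.00
  (A4 | ~A4) & A4 = max(0, a+b−1) on (1.00, 0.10) = 0.10
  ((A2 | A3) & A3) | ((A4 | ~A4) & A4) = min(1, a+b) on (0.45, 0.10) = 0.55
  → value = 0.5500
Under standard min/max:
  A2 | A3 = max(a, b) on (0.83, 0.45) = 0.83
  (A2 | A3) & A3 = min(a, b) on (0.83, 0.45) = 0.45
  ~A4 = 1 − 0.10 = 0.90
  A4 | ~A4 = max(a, b) on (0.10, 0.90) = 0.90
  (A4 | ~A4) & A4 = min(a, b) on (0.90, 0.10) = 0.10
  ((A2 | A3) & A3) | ((A4 | ~A4) & A4) = max(a, b) on (0.45, 0.10) = 0.45
  → value = 0.4500
|0.5500 − 0.4500| = 0.100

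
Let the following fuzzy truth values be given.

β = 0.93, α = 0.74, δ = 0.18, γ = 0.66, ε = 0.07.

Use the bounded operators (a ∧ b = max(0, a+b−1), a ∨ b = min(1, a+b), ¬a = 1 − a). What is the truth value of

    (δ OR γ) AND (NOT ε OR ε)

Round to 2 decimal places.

δ OR γ = min(1, a+b) on (0.18, 0.66) = 0.84
NOT ε = 1 − 0.07 = 0.93
NOT ε OR ε = min(1, a+b) on (0.93, 0.07) = 1.00
(δ OR γ) AND (NOT ε OR ε) = max(0, a+b−1) on (0.84, 1.00) = 0.84

0.84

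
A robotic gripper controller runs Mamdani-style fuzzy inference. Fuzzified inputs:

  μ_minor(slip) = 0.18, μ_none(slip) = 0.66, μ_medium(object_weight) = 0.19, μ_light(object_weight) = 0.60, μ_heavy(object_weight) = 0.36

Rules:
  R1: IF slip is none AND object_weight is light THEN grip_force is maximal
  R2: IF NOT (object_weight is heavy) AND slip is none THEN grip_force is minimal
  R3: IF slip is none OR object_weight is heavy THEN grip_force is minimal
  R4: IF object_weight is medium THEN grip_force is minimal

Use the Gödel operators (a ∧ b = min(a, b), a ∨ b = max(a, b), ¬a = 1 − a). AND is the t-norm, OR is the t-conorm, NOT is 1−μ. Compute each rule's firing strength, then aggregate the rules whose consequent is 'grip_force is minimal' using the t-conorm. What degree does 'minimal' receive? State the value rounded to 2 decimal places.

0.66

R1: none=0.66, light=0.60; AND[min(a, b)] → w = 0.60
R2: ¬heavy=1−0.36=0.64, none=0.66; AND[min(a, b)] → w = 0.64
R3: none=0.66, heavy=0.36; OR[max(a, b)] → w = 0.66
R4: medium=0.19 → w = 0.19
Rules with consequent 'minimal': {R2, R3, R4} → strengths 0.64, 0.66, 0.19
Aggregate via t-conorm [max(a, b)]: 0.66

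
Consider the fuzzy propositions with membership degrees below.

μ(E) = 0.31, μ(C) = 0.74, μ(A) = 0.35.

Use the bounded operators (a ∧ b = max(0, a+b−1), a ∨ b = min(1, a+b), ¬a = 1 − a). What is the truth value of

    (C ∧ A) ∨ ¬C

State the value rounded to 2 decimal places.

0.35

C ∧ A = max(0, a+b−1) on (0.74, 0.35) = 0.09
¬C = 1 − 0.74 = 0.26
(C ∧ A) ∨ ¬C = min(1, a+b) on (0.09, 0.26) = 0.35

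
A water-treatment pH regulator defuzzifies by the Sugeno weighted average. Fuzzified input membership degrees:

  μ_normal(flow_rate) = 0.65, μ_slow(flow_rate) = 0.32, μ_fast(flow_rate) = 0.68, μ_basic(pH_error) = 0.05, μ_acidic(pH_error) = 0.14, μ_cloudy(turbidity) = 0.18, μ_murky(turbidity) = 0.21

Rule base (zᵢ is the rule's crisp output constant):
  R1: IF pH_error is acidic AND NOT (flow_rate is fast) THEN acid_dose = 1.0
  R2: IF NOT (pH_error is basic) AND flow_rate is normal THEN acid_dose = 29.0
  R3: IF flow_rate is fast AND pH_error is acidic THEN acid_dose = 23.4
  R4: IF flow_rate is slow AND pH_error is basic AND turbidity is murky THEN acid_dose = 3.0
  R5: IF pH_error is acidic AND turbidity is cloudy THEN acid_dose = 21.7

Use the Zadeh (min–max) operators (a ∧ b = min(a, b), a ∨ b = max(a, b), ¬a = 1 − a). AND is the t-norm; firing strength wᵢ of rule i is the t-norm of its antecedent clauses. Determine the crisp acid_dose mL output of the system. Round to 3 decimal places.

22.727

R1 (z=1.0): acidic=0.14, ¬fast=1−0.68=0.32; AND[min(a, b)] → w = 0.14
R2 (z=29.0): ¬basic=1−0.05=0.95, normal=0.65; AND[min(a, b)] → w = 0.65
R3 (z=23.4): fast=0.68, acidic=0.14; AND[min(a, b)] → w = 0.14
R4 (z=3.0): slow=0.32, basic=0.05, murky=0.21; AND[min(a, b)] → w = 0.05
R5 (z=21.7): acidic=0.14, cloudy=0.18; AND[min(a, b)] → w = 0.14
Weighted average = (0.14·1.0 + 0.65·29.0 + 0.14·23.4 + 0.05·3.0 + 0.14·21.7) / (0.14 + 0.65 + 0.14 + 0.05 + 0.14)
  = 25.4540 / 1.1200 = 22.727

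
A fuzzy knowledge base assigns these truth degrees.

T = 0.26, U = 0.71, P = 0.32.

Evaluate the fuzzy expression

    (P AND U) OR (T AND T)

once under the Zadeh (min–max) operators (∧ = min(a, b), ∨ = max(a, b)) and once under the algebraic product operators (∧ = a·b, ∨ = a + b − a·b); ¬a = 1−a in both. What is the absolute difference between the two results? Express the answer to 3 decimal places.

Under Zadeh (min–max):
  P AND U = min(a, b) on (0.32, 0.71) = 0.32
  T AND T = min(a, b) on (0.26, 0.26) = 0.26
  (P AND U) OR (T AND T) = max(a, b) on (0.32, 0.26) = 0.32
  → value = 0.3200
Under algebraic product:
  P AND U = a·b on (0.3200, 0.7100) = 0.2272
  T AND T = a·b on (0.2600, 0.2600) = 0.0676
  (P AND U) OR (T AND T) = a + b − a·b on (0.2272, 0.0676) = 0.2794
  → value = 0.2794
|0.3200 − 0.2794| = 0.041

0.041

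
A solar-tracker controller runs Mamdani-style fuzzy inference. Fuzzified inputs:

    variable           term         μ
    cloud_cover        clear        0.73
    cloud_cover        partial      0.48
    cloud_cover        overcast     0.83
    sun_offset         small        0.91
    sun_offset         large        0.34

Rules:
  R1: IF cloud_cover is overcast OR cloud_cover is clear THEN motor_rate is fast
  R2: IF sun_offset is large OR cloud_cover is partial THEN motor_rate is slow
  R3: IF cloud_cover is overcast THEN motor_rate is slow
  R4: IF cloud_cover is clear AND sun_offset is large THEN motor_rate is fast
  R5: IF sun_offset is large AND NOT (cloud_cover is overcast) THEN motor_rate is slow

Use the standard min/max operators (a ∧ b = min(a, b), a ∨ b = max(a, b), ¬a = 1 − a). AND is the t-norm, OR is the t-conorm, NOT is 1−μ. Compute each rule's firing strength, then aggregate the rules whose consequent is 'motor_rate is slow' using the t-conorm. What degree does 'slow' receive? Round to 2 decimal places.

0.83

R1: overcast=0.83, clear=0.73; OR[max(a, b)] → w = 0.83
R2: large=0.34, partial=0.48; OR[max(a, b)] → w = 0.48
R3: overcast=0.83 → w = 0.83
R4: clear=0.73, large=0.34; AND[min(a, b)] → w = 0.34
R5: large=0.34, ¬overcast=1−0.83=0.17; AND[min(a, b)] → w = 0.17
Rules with consequent 'slow': {R2, R3, R5} → strengths 0.48, 0.83, 0.17
Aggregate via t-conorm [max(a, b)]: 0.83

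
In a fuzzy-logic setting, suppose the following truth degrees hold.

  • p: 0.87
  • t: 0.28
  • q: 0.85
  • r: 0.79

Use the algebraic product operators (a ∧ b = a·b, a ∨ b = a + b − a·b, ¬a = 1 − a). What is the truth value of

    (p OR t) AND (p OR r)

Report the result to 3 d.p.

p OR t = a + b − a·b on (0.8700, 0.2800) = 0.9064
p OR r = a + b − a·b on (0.8700, 0.7900) = 0.9727
(p OR t) AND (p OR r) = a·b on (0.9064, 0.9727) = 0.8817

0.882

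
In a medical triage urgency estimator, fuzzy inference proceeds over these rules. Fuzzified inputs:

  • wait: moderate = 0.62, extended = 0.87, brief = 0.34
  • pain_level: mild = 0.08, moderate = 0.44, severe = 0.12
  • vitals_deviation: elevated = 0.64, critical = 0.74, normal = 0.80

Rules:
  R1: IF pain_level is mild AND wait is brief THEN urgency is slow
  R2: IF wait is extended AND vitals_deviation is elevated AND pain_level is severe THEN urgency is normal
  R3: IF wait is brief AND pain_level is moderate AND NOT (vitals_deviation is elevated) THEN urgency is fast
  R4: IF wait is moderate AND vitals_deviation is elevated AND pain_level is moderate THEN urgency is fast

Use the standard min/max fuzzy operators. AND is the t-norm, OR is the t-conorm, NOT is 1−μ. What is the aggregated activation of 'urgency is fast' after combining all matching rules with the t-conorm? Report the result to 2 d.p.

R1: mild=0.08, brief=0.34; AND[min(a, b)] → w = 0.08
R2: extended=0.87, elevated=0.64, severe=0.12; AND[min(a, b)] → w = 0.12
R3: brief=0.34, moderate=0.44, ¬elevated=1−0.64=0.36; AND[min(a, b)] → w = 0.34
R4: moderate=0.62, elevated=0.64, moderate=0.44; AND[min(a, b)] → w = 0.44
Rules with consequent 'fast': {R3, R4} → strengths 0.34, 0.44
Aggregate via t-conorm [max(a, b)]: 0.44

0.44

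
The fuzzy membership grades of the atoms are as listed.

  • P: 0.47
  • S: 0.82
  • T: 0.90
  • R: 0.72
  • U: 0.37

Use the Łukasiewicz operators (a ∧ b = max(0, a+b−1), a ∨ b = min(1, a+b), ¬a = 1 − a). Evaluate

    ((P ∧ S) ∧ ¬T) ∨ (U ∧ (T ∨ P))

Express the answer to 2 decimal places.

0.37

P ∧ S = max(0, a+b−1) on (0.47, 0.82) = 0.29
¬T = 1 − 0.90 = 0.10
(P ∧ S) ∧ ¬T = max(0, a+b−1) on (0.29, 0.10) = 0.00
T ∨ P = min(1, a+b) on (0.90, 0.47) = 1.00
U ∧ (T ∨ P) = max(0, a+b−1) on (0.37, 1.00) = 0.37
((P ∧ S) ∧ ¬T) ∨ (U ∧ (T ∨ P)) = min(1, a+b) on (0.00, 0.37) = 0.37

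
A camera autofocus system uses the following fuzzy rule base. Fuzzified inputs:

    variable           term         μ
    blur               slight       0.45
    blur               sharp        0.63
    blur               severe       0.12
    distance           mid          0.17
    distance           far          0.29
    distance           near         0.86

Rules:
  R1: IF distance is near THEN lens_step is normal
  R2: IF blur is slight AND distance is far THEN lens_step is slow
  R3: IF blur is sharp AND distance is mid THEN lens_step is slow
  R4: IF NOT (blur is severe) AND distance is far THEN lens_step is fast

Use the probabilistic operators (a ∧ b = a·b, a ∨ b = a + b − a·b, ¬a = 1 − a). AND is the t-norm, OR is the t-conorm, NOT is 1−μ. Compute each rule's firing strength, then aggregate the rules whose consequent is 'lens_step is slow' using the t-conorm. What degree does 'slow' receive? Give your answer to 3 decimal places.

R1: near=0.86 → w = 0.8600
R2: slight=0.45, far=0.29; AND[a·b] → w = 0.1305
R3: sharp=0.63, mid=0.17; AND[a·b] → w = 0.1071
R4: ¬severe=1−0.12=0.88, far=0.29; AND[a·b] → w = 0.2552
Rules with consequent 'slow': {R2, R3} → strengths 0.1305, 0.1071
Aggregate via t-conorm [a + b − a·b]: 0.2236

0.224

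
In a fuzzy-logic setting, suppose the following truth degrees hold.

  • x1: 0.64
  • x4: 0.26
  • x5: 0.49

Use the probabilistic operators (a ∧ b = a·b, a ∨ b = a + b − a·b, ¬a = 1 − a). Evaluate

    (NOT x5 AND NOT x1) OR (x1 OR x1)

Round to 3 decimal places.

NOT x5 = 1 − 0.4900 = 0.5100
NOT x1 = 1 − 0.6400 = 0.3600
NOT x5 AND NOT x1 = a·b on (0.5100, 0.3600) = 0.1836
x1 OR x1 = a + b − a·b on (0.6400, 0.6400) = 0.8704
(NOT x5 AND NOT x1) OR (x1 OR x1) = a + b − a·b on (0.1836, 0.8704) = 0.8942

0.894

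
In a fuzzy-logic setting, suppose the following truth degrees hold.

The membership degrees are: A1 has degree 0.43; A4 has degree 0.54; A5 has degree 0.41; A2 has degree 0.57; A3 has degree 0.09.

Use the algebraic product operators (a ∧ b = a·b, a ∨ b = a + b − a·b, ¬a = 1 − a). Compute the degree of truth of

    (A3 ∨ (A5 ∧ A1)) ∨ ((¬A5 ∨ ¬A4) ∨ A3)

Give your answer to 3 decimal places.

0.849

A5 ∧ A1 = a·b on (0.4100, 0.4300) = 0.1763
A3 ∨ (A5 ∧ A1) = a + b − a·b on (0.0900, 0.1763) = 0.2504
¬A5 = 1 − 0.4100 = 0.5900
¬A4 = 1 − 0.5400 = 0.4600
¬A5 ∨ ¬A4 = a + b − a·b on (0.5900, 0.4600) = 0.7786
(¬A5 ∨ ¬A4) ∨ A3 = a + b − a·b on (0.7786, 0.0900) = 0.7985
(A3 ∨ (A5 ∧ A1)) ∨ ((¬A5 ∨ ¬A4) ∨ A3) = a + b − a·b on (0.2504, 0.7985) = 0.8490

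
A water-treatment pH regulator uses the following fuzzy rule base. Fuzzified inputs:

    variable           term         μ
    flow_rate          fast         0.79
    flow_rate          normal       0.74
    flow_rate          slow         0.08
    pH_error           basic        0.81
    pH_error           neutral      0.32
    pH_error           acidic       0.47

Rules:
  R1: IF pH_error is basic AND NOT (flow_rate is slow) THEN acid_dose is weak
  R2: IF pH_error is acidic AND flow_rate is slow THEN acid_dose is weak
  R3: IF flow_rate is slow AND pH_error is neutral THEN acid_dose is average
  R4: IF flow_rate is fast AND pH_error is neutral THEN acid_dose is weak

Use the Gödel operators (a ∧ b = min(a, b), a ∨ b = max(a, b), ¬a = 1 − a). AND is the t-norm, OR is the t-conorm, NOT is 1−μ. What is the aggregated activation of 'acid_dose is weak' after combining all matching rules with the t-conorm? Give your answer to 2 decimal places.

R1: basic=0.81, ¬slow=1−0.08=0.92; AND[min(a, b)] → w = 0.81
R2: acidic=0.47, slow=0.08; AND[min(a, b)] → w = 0.08
R3: slow=0.08, neutral=0.32; AND[min(a, b)] → w = 0.08
R4: fast=0.79, neutral=0.32; AND[min(a, b)] → w = 0.32
Rules with consequent 'weak': {R1, R2, R4} → strengths 0.81, 0.08, 0.32
Aggregate via t-conorm [max(a, b)]: 0.81

0.81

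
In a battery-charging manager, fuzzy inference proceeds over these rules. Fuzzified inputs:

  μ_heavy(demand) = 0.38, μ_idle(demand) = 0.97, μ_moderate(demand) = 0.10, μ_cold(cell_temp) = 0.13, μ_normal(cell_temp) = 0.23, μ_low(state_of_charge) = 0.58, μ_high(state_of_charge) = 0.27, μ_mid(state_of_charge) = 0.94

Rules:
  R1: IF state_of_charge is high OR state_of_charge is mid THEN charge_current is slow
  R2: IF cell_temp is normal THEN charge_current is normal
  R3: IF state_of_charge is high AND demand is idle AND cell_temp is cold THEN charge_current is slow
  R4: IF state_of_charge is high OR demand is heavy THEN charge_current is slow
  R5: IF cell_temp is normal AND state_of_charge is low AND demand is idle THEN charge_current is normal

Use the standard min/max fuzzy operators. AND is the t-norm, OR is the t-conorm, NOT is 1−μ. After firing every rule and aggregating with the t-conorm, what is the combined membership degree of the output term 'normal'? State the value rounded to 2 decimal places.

0.23

R1: high=0.27, mid=0.94; OR[max(a, b)] → w = 0.94
R2: normal=0.23 → w = 0.23
R3: high=0.27, idle=0.97, cold=0.13; AND[min(a, b)] → w = 0.13
R4: high=0.27, heavy=0.38; OR[max(a, b)] → w = 0.38
R5: normal=0.23, low=0.58, idle=0.97; AND[min(a, b)] → w = 0.23
Rules with consequent 'normal': {R2, R5} → strengths 0.23, 0.23
Aggregate via t-conorm [max(a, b)]: 0.23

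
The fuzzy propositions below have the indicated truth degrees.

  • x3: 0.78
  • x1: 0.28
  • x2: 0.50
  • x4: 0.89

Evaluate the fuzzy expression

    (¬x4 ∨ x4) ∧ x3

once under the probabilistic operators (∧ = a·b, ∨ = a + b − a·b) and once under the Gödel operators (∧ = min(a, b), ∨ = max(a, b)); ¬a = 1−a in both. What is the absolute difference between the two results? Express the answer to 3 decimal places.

Under probabilistic:
  ¬x4 = 1 − 0.8900 = 0.1100
  ¬x4 ∨ x4 = a + b − a·b on (0.1100, 0.8900) = 0.9021
  (¬x4 ∨ x4) ∧ x3 = a·b on (0.9021, 0.7800) = 0.7036
  → value = 0.7036
Under Gödel:
  ¬x4 = 1 − 0.89 = 0.11
  ¬x4 ∨ x4 = max(a, b) on (0.11, 0.89) = 0.89
  (¬x4 ∨ x4) ∧ x3 = min(a, b) on (0.89, 0.78) = 0.78
  → value = 0.7800
|0.7036 − 0.7800| = 0.076

0.076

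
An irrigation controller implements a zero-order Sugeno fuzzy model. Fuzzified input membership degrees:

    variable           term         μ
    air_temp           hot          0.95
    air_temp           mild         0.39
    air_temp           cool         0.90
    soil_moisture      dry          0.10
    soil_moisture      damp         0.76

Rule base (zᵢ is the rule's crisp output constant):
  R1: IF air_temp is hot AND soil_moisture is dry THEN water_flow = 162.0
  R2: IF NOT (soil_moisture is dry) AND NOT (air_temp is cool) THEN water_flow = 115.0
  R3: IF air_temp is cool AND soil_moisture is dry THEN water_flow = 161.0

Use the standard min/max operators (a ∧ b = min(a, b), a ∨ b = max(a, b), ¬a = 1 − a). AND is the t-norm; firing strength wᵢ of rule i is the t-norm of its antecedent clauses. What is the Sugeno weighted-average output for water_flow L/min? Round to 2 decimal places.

146.00

R1 (z=162.0): hot=0.95, dry=0.10; AND[min(a, b)] → w = 0.10
R2 (z=115.0): ¬dry=1−0.10=0.90, ¬cool=1−0.90=0.10; AND[min(a, b)] → w = 0.10
R3 (z=161.0): cool=0.90, dry=0.10; AND[min(a, b)] → w = 0.10
Weighted average = (0.10·162.0 + 0.10·115.0 + 0.10·161.0) / (0.10 + 0.10 + 0.10)
  = 43.8000 / 0.3000 = 146.00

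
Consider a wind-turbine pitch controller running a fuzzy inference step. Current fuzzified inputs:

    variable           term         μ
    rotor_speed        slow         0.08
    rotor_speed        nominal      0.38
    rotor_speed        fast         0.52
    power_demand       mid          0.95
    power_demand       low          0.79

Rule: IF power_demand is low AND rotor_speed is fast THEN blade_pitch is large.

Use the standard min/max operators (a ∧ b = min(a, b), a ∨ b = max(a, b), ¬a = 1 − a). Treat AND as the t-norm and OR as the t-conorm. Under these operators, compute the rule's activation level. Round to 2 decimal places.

0.52

firing strength: low=0.79, fast=0.52; AND[min(a, b)] → w = 0.52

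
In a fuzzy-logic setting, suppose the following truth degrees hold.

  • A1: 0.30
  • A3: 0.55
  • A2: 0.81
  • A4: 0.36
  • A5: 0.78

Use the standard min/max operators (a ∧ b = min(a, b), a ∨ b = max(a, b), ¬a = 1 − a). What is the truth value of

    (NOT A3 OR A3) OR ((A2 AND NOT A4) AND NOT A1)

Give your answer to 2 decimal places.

0.64

NOT A3 = 1 − 0.55 = 0.45
NOT A3 OR A3 = max(a, b) on (0.45, 0.55) = 0.55
NOT A4 = 1 − 0.36 = 0.64
A2 AND NOT A4 = min(a, b) on (0.81, 0.64) = 0.64
NOT A1 = 1 − 0.30 = 0.70
(A2 AND NOT A4) AND NOT A1 = min(a, b) on (0.64, 0.70) = 0.64
(NOT A3 OR A3) OR ((A2 AND NOT A4) AND NOT A1) = max(a, b) on (0.55, 0.64) = 0.64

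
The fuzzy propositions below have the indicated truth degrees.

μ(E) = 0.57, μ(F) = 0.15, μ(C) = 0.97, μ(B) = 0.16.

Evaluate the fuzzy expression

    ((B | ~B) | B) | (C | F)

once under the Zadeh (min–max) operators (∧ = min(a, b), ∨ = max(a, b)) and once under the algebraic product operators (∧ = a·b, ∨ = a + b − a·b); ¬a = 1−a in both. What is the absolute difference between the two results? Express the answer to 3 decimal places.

0.027

Under Zadeh (min–max):
  ~B = 1 − 0.16 = 0.84
  B | ~B = max(a, b) on (0.16, 0.84) = 0.84
  (B | ~B) | B = max(a, b) on (0.84, 0.16) = 0.84
  C | F = max(a, b) on (0.97, 0.15) = 0.97
  ((B | ~B) | B) | (C | F) = max(a, b) on (0.84, 0.97) = 0.97
  → value = 0.9700
Under algebraic product:
  ~B = 1 − 0.1600 = 0.8400
  B | ~B = a + b − a·b on (0.1600, 0.8400) = 0.8656
  (B | ~B) | B = a + b − a·b on (0.8656, 0.1600) = 0.8871
  C | F = a + b − a·b on (0.9700, 0.1500) = 0.9745
  ((B | ~B) | B) | (C | F) = a + b − a·b on (0.8871, 0.9745) = 0.9971
  → value = 0.9971
|0.9700 − 0.9971| = 0.027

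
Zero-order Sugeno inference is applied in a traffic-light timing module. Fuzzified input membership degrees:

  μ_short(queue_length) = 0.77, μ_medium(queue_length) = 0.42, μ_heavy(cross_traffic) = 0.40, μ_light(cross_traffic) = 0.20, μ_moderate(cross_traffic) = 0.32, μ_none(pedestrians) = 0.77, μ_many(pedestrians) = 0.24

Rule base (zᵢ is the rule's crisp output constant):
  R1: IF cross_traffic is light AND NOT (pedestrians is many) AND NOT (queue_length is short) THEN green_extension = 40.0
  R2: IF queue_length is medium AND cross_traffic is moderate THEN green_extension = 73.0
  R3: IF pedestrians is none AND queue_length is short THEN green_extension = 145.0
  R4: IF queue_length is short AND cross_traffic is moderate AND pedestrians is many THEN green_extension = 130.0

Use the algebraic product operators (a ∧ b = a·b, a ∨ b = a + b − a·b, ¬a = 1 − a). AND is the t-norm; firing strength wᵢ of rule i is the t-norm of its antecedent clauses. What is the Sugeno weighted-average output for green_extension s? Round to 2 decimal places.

R1 (z=40.0): light=0.20, ¬many=1−0.24=0.76, ¬short=1−0.77=0.23; AND[a·b] → w = 0.0350
R2 (z=73.0): medium=0.42, moderate=0.32; AND[a·b] → w = 0.1344
R3 (z=145.0): none=0.77, short=0.77; AND[a·b] → w = 0.5929
R4 (z=130.0): short=0.77, moderate=0.32, many=0.24; AND[a·b] → w = 0.0591
Weighted average = (0.0350·40.0 + 0.1344·73.0 + 0.5929·145.0 + 0.0591·130.0) / (0.0350 + 0.1344 + 0.5929 + 0.0591)
  = 104.8678 / 0.8214 = 127.67

127.67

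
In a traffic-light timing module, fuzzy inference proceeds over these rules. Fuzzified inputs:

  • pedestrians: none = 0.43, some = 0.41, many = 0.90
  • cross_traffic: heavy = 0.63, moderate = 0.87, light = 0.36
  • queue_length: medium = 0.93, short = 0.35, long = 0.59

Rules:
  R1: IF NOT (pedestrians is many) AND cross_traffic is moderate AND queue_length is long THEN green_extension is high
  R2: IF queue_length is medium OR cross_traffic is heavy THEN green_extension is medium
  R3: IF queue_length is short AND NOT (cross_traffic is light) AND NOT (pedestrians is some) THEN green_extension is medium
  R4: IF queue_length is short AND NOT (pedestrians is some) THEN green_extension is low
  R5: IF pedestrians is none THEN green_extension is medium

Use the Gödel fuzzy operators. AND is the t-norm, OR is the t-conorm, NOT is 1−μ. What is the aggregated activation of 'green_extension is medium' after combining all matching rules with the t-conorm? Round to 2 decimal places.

0.93

R1: ¬many=1−0.90=0.10, moderate=0.87, long=0.59; AND[min(a, b)] → w = 0.10
R2: medium=0.93, heavy=0.63; OR[max(a, b)] → w = 0.93
R3: short=0.35, ¬light=1−0.36=0.64, ¬some=1−0.41=0.59; AND[min(a, b)] → w = 0.35
R4: short=0.35, ¬some=1−0.41=0.59; AND[min(a, b)] → w = 0.35
R5: none=0.43 → w = 0.43
Rules with consequent 'medium': {R2, R3, R5} → strengths 0.93, 0.35, 0.43
Aggregate via t-conorm [max(a, b)]: 0.93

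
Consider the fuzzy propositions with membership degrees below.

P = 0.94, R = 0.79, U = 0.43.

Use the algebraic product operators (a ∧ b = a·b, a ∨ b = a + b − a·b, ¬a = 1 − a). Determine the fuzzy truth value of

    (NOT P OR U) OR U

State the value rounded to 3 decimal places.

0.695

NOT P = 1 − 0.9400 = 0.0600
NOT P OR U = a + b − a·b on (0.0600, 0.4300) = 0.4642
(NOT P OR U) OR U = a + b − a·b on (0.4642, 0.4300) = 0.6946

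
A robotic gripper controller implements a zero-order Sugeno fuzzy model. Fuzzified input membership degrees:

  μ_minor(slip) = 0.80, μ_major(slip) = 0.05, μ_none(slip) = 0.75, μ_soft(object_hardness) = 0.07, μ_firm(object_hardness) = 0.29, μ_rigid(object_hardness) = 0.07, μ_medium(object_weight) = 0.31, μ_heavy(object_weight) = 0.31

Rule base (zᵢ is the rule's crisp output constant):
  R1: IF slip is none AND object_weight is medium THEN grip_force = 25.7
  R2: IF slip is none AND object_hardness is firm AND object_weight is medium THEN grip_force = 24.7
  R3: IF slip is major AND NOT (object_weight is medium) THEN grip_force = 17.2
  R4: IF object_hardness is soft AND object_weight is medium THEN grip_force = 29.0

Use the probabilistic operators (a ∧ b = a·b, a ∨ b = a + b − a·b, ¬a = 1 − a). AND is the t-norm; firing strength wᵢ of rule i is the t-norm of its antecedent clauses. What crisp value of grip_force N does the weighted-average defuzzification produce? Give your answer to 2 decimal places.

24.89

R1 (z=25.7): none=0.75, medium=0.31; AND[a·b] → w = 0.2325
R2 (z=24.7): none=0.75, firm=0.29, medium=0.31; AND[a·b] → w = 0.0674
R3 (z=17.2): major=0.05, ¬medium=1−0.31=0.69; AND[a·b] → w = 0.0345
R4 (z=29.0): soft=0.07, medium=0.31; AND[a·b] → w = 0.0217
Weighted average = (0.2325·25.7 + 0.0674·24.7 + 0.0345·17.2 + 0.0217·29.0) / (0.2325 + 0.0674 + 0.0345 + 0.0217)
  = 8.8633 / 0.3561 = 24.89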